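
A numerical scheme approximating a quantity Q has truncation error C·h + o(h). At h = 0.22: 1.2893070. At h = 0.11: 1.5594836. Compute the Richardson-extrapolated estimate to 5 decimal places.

1.82966

Extrapolated value = (2·A(h/2) − A(h)) / (2 − 1)
= (2·1.5594836 − 1.2893070) / 1
= 1.8296602 / 1 = 1.8296602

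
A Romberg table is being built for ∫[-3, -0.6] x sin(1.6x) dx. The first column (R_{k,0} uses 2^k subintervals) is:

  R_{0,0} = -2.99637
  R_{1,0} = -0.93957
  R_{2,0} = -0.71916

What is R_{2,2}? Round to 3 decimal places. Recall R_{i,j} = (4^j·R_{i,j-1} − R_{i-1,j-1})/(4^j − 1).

R_{1,1} = -0.93957 + (-0.93957 − (-2.99637))/3 = -0.25397
R_{2,1} = (4·(-0.71916) − (-0.93957)) / 3 = -0.64569
R_{2,2} = (16·(-0.64569) − (-0.25397)) / 15 = -0.67180
(Column j=1 coincides with Simpson's rule on the same nodes.)

-0.672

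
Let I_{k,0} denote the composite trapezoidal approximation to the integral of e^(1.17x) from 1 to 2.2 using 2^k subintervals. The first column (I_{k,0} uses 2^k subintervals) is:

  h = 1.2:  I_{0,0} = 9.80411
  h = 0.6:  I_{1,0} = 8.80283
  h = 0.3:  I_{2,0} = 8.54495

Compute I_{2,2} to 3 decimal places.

8.458

I_{1,1} = (4·8.80283 − 9.80411) / 3 = 8.46907
I_{2,1} = (4·8.54495 − 8.80283) / 3 = 8.45899
I_{2,2} = (16·8.45899 − 8.46907) / 15 = 8.45832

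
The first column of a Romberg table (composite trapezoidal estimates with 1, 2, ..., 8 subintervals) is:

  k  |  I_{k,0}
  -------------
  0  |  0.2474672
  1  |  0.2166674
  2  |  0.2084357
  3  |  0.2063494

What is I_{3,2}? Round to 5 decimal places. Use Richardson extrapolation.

Richardson extrapolation on the trapezoidal column (denominator 4−1=3):
I_{2,1} = 0.2084357 + (0.2084357 − 0.2166674)/3 = 0.2056918
I_{3,1} = 0.2063494 + (0.2063494 − 0.2084357)/3 = 0.2056540
I_{3,2} = (16·0.2056540 − 0.2056918) / 15 = 0.2056515
(Column j=1 coincides with Simpson's rule on the same nodes.)

0.20565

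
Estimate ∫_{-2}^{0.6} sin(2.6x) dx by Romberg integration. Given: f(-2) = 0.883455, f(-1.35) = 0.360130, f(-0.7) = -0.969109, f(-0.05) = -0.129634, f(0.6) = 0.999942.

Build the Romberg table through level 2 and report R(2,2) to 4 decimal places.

R(0,0) (trapezoid, 1 panel, h=2.6000): 2.448416
R(1,0) (trapezoid, 2 panels, h=1.3000): -0.035634
R(2,0) (trapezoid, 4 panels, h=0.6500): 0.132006
R(1,1) = -0.035634 + (-0.035634 − 2.448416)/3 = -0.863651
R(2,1) = 0.132006 + (0.132006 − (-0.035634))/3 = 0.187886
R(2,2) = 0.187886 + (0.187886 − (-0.863651))/15 = 0.257988

0.2580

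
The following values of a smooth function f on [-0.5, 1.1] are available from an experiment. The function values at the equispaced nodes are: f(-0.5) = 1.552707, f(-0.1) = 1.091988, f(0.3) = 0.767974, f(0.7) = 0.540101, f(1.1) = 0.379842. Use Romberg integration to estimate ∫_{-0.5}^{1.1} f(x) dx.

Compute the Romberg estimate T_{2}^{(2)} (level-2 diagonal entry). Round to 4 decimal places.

T_{0}^{(0)} (trapezoid, 1 panel, h=1.6000): 1.546039
T_{1}^{(0)} (trapezoid, 2 panels, h=0.8000): 1.387399
T_{2}^{(0)} (trapezoid, 4 panels, h=0.4000): 1.346535
T_{1}^{(1)} = 1.387399 + (1.387399 − 1.546039)/3 = 1.334519
T_{2}^{(1)} = 1.346535 + (1.346535 − 1.387399)/3 = 1.332914
T_{2}^{(2)} = 1.332914 + (1.332914 − 1.334519)/15 = 1.332807

1.3328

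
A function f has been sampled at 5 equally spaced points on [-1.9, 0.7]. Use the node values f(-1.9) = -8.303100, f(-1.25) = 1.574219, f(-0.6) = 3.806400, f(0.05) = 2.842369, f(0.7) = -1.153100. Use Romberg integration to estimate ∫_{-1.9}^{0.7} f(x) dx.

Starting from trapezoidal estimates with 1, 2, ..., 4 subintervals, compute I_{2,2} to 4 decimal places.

I_{0,0} (trapezoid, 1 panel, h=2.6000): -12.293060
I_{1,0} (trapezoid, 2 panels, h=1.3000): -1.198210
I_{2,0} (trapezoid, 4 panels, h=0.6500): 2.271677
I_{1,1} = -1.198210 + (-1.198210 − (-12.293060))/3 = 2.500073
I_{2,1} = 2.271677 + (2.271677 − (-1.198210))/3 = 3.428306
I_{2,2} = 3.428306 + (3.428306 − 2.500073)/15 = 3.490188

3.4902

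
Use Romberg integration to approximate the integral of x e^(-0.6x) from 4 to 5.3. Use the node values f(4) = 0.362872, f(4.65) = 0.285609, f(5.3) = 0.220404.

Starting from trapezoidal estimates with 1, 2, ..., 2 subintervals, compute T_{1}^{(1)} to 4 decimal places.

T_{0}^{(0)} (trapezoid, 1 panel, h=1.3000): 0.379129
T_{1}^{(0)} (trapezoid, 2 panels, h=0.6500): 0.375211
T_{1}^{(1)} = 0.375211 + (0.375211 − 0.379129)/3 = 0.373905

0.3739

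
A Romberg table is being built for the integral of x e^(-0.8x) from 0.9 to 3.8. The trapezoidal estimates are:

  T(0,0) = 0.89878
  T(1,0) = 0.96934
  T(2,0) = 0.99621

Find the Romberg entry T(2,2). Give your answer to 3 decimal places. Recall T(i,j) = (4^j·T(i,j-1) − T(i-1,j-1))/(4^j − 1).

1.006

T(1,1) = 0.96934 + (0.96934 − 0.89878)/3 = 0.99286
T(2,1) = 0.99621 + (0.99621 − 0.96934)/3 = 1.00517
T(2,2) = 1.00517 + (1.00517 − 0.99286)/15 = 1.00599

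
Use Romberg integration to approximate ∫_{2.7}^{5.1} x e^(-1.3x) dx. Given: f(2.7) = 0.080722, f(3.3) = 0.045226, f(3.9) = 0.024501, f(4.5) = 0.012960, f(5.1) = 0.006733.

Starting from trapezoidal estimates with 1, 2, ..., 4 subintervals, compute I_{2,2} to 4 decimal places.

0.0738

I_{0,0} (trapezoid, 1 panel, h=2.4000): 0.104946
I_{1,0} (trapezoid, 2 panels, h=1.2000): 0.081874
I_{2,0} (trapezoid, 4 panels, h=0.6000): 0.075849
I_{1,1} = 0.081874 + (0.081874 − 0.104946)/3 = 0.074183
I_{2,1} = 0.075849 + (0.075849 − 0.081874)/3 = 0.073841
I_{2,2} = 0.073841 + (0.073841 − 0.074183)/15 = 0.073818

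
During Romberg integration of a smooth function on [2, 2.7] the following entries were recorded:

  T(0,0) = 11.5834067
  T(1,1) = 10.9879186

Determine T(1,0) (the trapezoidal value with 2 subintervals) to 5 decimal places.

From T(1,1) = (4·T(1,0) − T(0,0))/3, solve for T(1,0):
4·T(1,0) = 3·10.9879186 + 11.5834067 = 44.5471625
T(1,0) = 11.1367906

11.13679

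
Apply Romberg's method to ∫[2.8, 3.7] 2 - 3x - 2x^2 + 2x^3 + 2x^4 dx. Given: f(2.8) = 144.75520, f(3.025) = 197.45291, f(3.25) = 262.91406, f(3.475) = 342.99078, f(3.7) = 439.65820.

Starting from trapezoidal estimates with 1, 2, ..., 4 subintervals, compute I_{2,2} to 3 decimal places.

245.401

I_{0,0} (trapezoid, 1 panel, h=0.9000): 262.98603
I_{1,0} (trapezoid, 2 panels, h=0.4500): 249.80434
I_{2,0} (trapezoid, 4 panels, h=0.2250): 246.50200
I_{1,1} = 249.80434 + (249.80434 − 262.98603)/3 = 245.41044
I_{2,1} = 246.50200 + (246.50200 − 249.80434)/3 = 245.40122
I_{2,2} = 245.40122 + (245.40122 − 245.41044)/15 = 245.40061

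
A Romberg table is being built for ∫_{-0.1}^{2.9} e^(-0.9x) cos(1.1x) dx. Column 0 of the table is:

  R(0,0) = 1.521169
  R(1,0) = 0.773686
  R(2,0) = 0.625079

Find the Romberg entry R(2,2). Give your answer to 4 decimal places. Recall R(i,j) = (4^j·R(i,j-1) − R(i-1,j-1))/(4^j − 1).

0.5789

R(1,1) = (4·0.773686 − 1.521169) / 3 = 0.524525
R(2,1) = (4·0.625079 − 0.773686) / 3 = 0.575543
R(2,2) = 0.575543 + (0.575543 − 0.524525)/15 = 0.578944
(Column j=1 coincides with Simpson's rule on the same nodes.)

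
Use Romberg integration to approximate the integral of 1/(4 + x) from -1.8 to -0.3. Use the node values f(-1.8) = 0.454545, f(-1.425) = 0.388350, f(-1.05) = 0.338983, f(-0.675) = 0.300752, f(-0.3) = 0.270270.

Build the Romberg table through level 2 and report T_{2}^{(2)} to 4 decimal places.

T_{0}^{(0)} (trapezoid, 1 panel, h=1.5000): 0.543611
T_{1}^{(0)} (trapezoid, 2 panels, h=0.7500): 0.526043
T_{2}^{(0)} (trapezoid, 4 panels, h=0.3750): 0.521435
T_{1}^{(1)} = 0.526043 + (0.526043 − 0.543611)/3 = 0.520187
T_{2}^{(1)} = 0.521435 + (0.521435 − 0.526043)/3 = 0.519899
T_{2}^{(2)} = 0.519899 + (0.519899 − 0.520187)/15 = 0.519880

0.5199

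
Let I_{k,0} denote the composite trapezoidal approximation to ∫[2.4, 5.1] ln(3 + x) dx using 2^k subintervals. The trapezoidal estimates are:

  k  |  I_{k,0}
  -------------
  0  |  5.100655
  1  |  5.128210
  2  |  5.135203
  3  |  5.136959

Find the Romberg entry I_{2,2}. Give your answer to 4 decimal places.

5.1375

Richardson extrapolation on the trapezoidal column (denominator 4−1=3):
I_{1,1} = 5.128210 + (5.128210 − 5.100655)/3 = 5.137395
I_{2,1} = 5.135203 + (5.135203 − 5.128210)/3 = 5.137534
I_{2,2} = (16·5.137534 − 5.137395) / 15 = 5.137543
(Column j=1 coincides with Simpson's rule on the same nodes.)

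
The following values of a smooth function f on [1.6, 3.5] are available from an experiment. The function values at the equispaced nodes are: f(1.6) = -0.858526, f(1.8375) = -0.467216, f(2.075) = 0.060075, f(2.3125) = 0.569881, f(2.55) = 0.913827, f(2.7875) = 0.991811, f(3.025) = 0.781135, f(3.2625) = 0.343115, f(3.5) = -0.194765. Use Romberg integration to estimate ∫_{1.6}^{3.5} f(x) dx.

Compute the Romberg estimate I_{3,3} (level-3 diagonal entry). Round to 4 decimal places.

0.6494

I_{0,0} (trapezoid, 1 panel, h=1.9000): -1.000626
I_{1,0} (trapezoid, 2 panels, h=0.9500): 0.367822
I_{2,0} (trapezoid, 4 panels, h=0.4750): 0.583486
I_{3,0} (trapezoid, 8 panels, h=0.2375): 0.633171
I_{1,1} = 0.367822 + (0.367822 − (-1.000626))/3 = 0.823971
I_{2,1} = 0.583486 + (0.583486 − 0.367822)/3 = 0.655374
I_{3,1} = 0.633171 + (0.633171 − 0.583486)/3 = 0.649733
I_{2,2} = 0.655374 + (0.655374 − 0.823971)/15 = 0.644134
I_{3,2} = 0.649733 + (0.649733 − 0.655374)/15 = 0.649357
I_{3,3} = 0.649357 + (0.649357 − 0.644134)/63 = 0.649440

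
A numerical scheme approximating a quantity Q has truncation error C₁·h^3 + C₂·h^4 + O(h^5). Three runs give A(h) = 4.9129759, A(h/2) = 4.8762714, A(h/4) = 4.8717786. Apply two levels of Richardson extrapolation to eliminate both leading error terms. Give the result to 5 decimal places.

First eliminate the h^3 term (factor 2^3 = 8):
  B₁ = (8·4.8762714 − 4.9129759)/7 = 4.8710279
  B₂ = (8·4.8717786 − 4.8762714)/7 = 4.8711368
Then eliminate the h^4 term (factor 2^4 = 16):
  (16·4.8711368 − 4.8710279)/15 = 4.8711441

4.87114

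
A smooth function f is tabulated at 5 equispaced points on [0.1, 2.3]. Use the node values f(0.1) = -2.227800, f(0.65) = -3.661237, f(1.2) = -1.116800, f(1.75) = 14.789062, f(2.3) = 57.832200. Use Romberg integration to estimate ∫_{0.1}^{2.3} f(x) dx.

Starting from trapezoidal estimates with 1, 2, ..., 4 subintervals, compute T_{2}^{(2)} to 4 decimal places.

T_{0}^{(0)} (trapezoid, 1 panel, h=2.2000): 61.164840
T_{1}^{(0)} (trapezoid, 2 panels, h=1.1000): 29.353940
T_{2}^{(0)} (trapezoid, 4 panels, h=0.5500): 20.797274
T_{1}^{(1)} = 29.353940 + (29.353940 − 61.164840)/3 = 18.750307
T_{2}^{(1)} = 20.797274 + (20.797274 − 29.353940)/3 = 17.945052
T_{2}^{(2)} = 17.945052 + (17.945052 − 18.750307)/15 = 17.891368

17.8914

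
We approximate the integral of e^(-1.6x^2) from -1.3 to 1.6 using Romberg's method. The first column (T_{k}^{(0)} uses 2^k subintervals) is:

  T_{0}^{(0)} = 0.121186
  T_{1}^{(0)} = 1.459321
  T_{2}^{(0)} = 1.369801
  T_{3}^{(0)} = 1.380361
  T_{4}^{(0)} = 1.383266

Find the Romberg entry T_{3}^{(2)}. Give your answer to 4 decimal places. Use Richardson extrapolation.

1.3868

Richardson extrapolation on the trapezoidal column (denominator 4−1=3):
T_{2}^{(1)} = 1.369801 + (1.369801 − 1.459321)/3 = 1.339961
T_{3}^{(1)} = 1.380361 + (1.380361 − 1.369801)/3 = 1.383881
T_{3}^{(2)} = (16·1.383881 − 1.339961) / 15 = 1.386809
(Column j=1 coincides with Simpson's rule on the same nodes.)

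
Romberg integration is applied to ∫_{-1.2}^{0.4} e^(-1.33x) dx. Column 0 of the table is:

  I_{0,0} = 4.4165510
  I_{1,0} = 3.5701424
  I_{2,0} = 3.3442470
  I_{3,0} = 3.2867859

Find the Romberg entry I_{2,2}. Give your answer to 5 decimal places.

3.26768

Richardson extrapolation on the trapezoidal column (denominator 4−1=3):
I_{1,1} = (4·3.5701424 − 4.4165510) / 3 = 3.2880062
I_{2,1} = 3.3442470 + (3.3442470 − 3.5701424)/3 = 3.2689485
I_{2,2} = 3.2689485 + (3.2689485 − 3.2880062)/15 = 3.2676780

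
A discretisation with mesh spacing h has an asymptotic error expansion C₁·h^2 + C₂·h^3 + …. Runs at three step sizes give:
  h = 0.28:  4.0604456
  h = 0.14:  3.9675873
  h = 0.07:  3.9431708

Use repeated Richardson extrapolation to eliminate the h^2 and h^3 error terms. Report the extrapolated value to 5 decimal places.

3.93480

First eliminate the h^2 term (factor 2^2 = 4):
  B₁ = (4·3.9675873 − 4.0604456)/3 = 3.9366345
  B₂ = (4·3.9431708 − 3.9675873)/3 = 3.9350320
Then eliminate the h^3 term (factor 2^3 = 8):
  (8·3.9350320 − 3.9366345)/7 = 3.9348031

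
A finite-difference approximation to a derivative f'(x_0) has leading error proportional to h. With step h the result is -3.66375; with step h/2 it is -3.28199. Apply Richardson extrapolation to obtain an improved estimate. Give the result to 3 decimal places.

The leading error scales as h; refining by a factor of 2 reduces it by 2^1 = 2.
Extrapolated value = (2·A(h/2) − A(h)) / (2 − 1)
= (2·(-3.28199) − (-3.66375)) / 1
= -2.90023 / 1 = -2.90023

-2.900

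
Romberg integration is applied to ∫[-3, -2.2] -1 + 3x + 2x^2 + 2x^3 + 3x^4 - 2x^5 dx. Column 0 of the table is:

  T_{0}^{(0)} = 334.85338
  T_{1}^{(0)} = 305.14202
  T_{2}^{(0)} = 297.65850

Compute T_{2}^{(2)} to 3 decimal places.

Richardson extrapolation on the trapezoidal column (denominator 4−1=3):
T_{1}^{(1)} = (4·305.14202 − 334.85338) / 3 = 295.23823
T_{2}^{(1)} = (4·297.65850 − 305.14202) / 3 = 295.16399
T_{2}^{(2)} = 295.16399 + (295.16399 − 295.23823)/15 = 295.15904

295.159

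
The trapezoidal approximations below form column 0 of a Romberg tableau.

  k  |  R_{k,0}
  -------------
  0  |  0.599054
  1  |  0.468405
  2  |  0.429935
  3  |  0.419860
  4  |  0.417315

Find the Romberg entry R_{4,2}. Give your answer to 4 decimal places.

Richardson extrapolation on the trapezoidal column (denominator 4−1=3):
R_{3,1} = (4·0.419860 − 0.429935) / 3 = 0.416502
R_{4,1} = (4·0.417315 − 0.419860) / 3 = 0.416467
R_{4,2} = (16·0.416467 − 0.416502) / 15 = 0.416465

0.4165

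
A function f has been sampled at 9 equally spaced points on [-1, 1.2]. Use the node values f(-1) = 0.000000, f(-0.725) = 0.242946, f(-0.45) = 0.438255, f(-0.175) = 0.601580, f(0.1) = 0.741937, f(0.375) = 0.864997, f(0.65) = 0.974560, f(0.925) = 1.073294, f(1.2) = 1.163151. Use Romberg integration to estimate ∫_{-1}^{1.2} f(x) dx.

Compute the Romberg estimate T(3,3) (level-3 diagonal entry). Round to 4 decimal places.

1.5221

T(0,0) (trapezoid, 1 panel, h=2.2000): 1.279466
T(1,0) (trapezoid, 2 panels, h=1.1000): 1.455864
T(2,0) (trapezoid, 4 panels, h=0.5500): 1.504980
T(3,0) (trapezoid, 8 panels, h=0.2750): 1.517765
T(1,1) = 1.455864 + (1.455864 − 1.279466)/3 = 1.514663
T(2,1) = 1.504980 + (1.504980 − 1.455864)/3 = 1.521352
T(3,1) = 1.517765 + (1.517765 − 1.504980)/3 = 1.522027
T(2,2) = 1.521352 + (1.521352 − 1.514663)/15 = 1.521798
T(3,2) = 1.522027 + (1.522027 − 1.521352)/15 = 1.522072
T(3,3) = 1.522072 + (1.522072 − 1.521798)/63 = 1.522076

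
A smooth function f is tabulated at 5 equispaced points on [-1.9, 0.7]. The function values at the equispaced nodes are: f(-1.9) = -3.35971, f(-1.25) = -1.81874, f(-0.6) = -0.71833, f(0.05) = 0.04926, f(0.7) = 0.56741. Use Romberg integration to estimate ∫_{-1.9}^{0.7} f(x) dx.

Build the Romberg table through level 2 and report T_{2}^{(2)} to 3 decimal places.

T_{0}^{(0)} (trapezoid, 1 panel, h=2.6000): -3.62999
T_{1}^{(0)} (trapezoid, 2 panels, h=1.3000): -2.74882
T_{2}^{(0)} (trapezoid, 4 panels, h=0.6500): -2.52457
T_{1}^{(1)} = -2.74882 + (-2.74882 − (-3.62999))/3 = -2.45510
T_{2}^{(1)} = -2.52457 + (-2.52457 − (-2.74882))/3 = -2.44982
T_{2}^{(2)} = -2.44982 + (-2.44982 − (-2.45510))/15 = -2.44947

-2.449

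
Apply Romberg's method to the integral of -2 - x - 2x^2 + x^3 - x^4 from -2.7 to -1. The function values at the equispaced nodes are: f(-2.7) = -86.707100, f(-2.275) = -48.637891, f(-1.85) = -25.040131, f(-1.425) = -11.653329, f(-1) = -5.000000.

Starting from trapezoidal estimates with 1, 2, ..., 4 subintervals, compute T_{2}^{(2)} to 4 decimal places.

T_{0}^{(0)} (trapezoid, 1 panel, h=1.7000): -77.951035
T_{1}^{(0)} (trapezoid, 2 panels, h=0.8500): -60.259629
T_{2}^{(0)} (trapezoid, 4 panels, h=0.4250): -55.753583
T_{1}^{(1)} = -60.259629 + (-60.259629 − (-77.951035))/3 = -54.362494
T_{2}^{(1)} = -55.753583 + (-55.753583 − (-60.259629))/3 = -54.251568
T_{2}^{(2)} = -54.251568 + (-54.251568 − (-54.362494))/15 = -54.244173

-54.2442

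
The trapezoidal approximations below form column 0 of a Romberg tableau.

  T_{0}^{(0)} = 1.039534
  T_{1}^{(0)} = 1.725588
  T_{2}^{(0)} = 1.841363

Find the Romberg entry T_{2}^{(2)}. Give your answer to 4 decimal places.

1.8750

Richardson extrapolation on the trapezoidal column (denominator 4−1=3):
T_{1}^{(1)} = 1.725588 + (1.725588 − 1.039534)/3 = 1.954273
T_{2}^{(1)} = 1.841363 + (1.841363 − 1.725588)/3 = 1.879955
T_{2}^{(2)} = (16·1.879955 − 1.954273) / 15 = 1.875000
(Column j=1 coincides with Simpson's rule on the same nodes.)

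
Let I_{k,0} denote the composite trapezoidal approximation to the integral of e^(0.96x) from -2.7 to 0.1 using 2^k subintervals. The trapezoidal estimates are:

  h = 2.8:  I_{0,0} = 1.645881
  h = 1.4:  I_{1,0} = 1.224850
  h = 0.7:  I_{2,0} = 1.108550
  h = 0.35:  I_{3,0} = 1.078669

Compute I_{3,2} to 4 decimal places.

Richardson extrapolation on the trapezoidal column (denominator 4−1=3):
I_{2,1} = 1.108550 + (1.108550 − 1.224850)/3 = 1.069783
I_{3,1} = 1.078669 + (1.078669 − 1.108550)/3 = 1.068709
I_{3,2} = 1.068709 + (1.068709 − 1.069783)/15 = 1.068637

1.0686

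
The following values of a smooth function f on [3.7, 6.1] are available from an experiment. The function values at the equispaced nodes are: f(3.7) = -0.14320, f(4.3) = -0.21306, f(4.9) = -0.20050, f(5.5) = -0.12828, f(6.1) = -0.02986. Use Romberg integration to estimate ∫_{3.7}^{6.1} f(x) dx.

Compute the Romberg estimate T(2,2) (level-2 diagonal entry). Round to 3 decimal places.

T(0,0) (trapezoid, 1 panel, h=2.4000): -0.20767
T(1,0) (trapezoid, 2 panels, h=1.2000): -0.34444
T(2,0) (trapezoid, 4 panels, h=0.6000): -0.37702
T(1,1) = -0.34444 + (-0.34444 − (-0.20767))/3 = -0.39003
T(2,1) = -0.37702 + (-0.37702 − (-0.34444))/3 = -0.38788
T(2,2) = -0.38788 + (-0.38788 − (-0.39003))/15 = -0.38774

-0.388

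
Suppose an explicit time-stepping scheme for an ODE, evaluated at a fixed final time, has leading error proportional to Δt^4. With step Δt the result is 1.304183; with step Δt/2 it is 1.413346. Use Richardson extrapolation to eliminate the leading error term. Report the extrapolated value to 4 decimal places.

Extrapolated value = (16·A(Δt/2) − A(Δt)) / (16 − 1)
= (16·1.413346 − 1.304183) / 15
= 21.309353 / 15 = 1.420624

1.4206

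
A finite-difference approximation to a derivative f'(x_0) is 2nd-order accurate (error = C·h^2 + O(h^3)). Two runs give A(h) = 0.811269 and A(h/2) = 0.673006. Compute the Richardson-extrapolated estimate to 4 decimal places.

Extrapolated value = (4·A(h/2) − A(h)) / (4 − 1)
= (4·0.673006 − 0.811269) / 3
= 1.880755 / 3 = 0.626918

0.6269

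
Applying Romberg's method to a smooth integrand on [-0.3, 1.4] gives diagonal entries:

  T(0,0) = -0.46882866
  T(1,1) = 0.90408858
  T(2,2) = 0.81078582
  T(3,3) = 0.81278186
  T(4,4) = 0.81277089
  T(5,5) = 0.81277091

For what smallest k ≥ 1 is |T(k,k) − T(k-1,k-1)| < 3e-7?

|T(1,1) − T(0,0)| = 1.37291724 ≥ 3e-7
|T(2,2) − T(1,1)| = 0.09330276 ≥ 3e-7
|T(3,3) − T(2,2)| = 0.00199604 ≥ 3e-7
|T(4,4) − T(3,3)| = 0.00001097 ≥ 3e-7
|T(5,5) − T(4,4)| = 0.00000002 < 3e-7

k = 5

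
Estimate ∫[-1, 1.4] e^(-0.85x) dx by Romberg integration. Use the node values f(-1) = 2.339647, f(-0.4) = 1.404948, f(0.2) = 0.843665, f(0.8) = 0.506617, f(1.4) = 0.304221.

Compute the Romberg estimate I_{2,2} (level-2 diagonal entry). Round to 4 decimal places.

2.3947

I_{0,0} (trapezoid, 1 panel, h=2.4000): 3.172642
I_{1,0} (trapezoid, 2 panels, h=1.2000): 2.598719
I_{2,0} (trapezoid, 4 panels, h=0.6000): 2.446298
I_{1,1} = 2.598719 + (2.598719 − 3.172642)/3 = 2.407411
I_{2,1} = 2.446298 + (2.446298 − 2.598719)/3 = 2.395491
I_{2,2} = 2.395491 + (2.395491 − 2.407411)/15 = 2.394696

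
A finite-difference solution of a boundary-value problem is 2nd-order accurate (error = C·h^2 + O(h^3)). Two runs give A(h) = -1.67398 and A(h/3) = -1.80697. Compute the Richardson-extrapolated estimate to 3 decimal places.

-1.824

Extrapolated value = (9·A(h/3) − A(h)) / (9 − 1)
= (9·(-1.80697) − (-1.67398)) / 8
= -14.58875 / 8 = -1.82359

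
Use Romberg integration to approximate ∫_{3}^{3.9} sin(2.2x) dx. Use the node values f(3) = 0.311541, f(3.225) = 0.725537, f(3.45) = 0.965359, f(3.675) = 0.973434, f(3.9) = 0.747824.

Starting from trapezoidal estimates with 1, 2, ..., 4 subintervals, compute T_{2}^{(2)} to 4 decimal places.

0.7337

T_{0}^{(0)} (trapezoid, 1 panel, h=0.9000): 0.476714
T_{1}^{(0)} (trapezoid, 2 panels, h=0.4500): 0.672769
T_{2}^{(0)} (trapezoid, 4 panels, h=0.2250): 0.718653
T_{1}^{(1)} = 0.672769 + (0.672769 − 0.476714)/3 = 0.738121
T_{2}^{(1)} = 0.718653 + (0.718653 − 0.672769)/3 = 0.733948
T_{2}^{(2)} = 0.733948 + (0.733948 − 0.738121)/15 = 0.733670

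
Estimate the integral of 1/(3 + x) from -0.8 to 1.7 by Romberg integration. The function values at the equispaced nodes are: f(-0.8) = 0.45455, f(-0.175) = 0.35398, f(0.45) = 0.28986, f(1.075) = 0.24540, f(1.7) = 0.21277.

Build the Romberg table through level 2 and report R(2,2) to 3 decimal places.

R(0,0) (trapezoid, 1 panel, h=2.5000): 0.83415
R(1,0) (trapezoid, 2 panels, h=1.2500): 0.77940
R(2,0) (trapezoid, 4 panels, h=0.6250): 0.76431
R(1,1) = 0.77940 + (0.77940 − 0.83415)/3 = 0.76115
R(2,1) = 0.76431 + (0.76431 − 0.77940)/3 = 0.75928
R(2,2) = 0.75928 + (0.75928 − 0.76115)/15 = 0.75916

0.759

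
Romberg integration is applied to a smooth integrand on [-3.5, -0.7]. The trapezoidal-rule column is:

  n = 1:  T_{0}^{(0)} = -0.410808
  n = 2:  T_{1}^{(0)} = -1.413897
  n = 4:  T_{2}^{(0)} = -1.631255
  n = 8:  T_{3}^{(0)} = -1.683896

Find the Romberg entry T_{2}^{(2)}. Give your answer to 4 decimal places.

T_{1}^{(1)} = -1.413897 + (-1.413897 − (-0.410808))/3 = -1.748260
T_{2}^{(1)} = (4·(-1.631255) − (-1.413897)) / 3 = -1.703708
T_{2}^{(2)} = (16·(-1.703708) − (-1.748260)) / 15 = -1.700738

-1.7007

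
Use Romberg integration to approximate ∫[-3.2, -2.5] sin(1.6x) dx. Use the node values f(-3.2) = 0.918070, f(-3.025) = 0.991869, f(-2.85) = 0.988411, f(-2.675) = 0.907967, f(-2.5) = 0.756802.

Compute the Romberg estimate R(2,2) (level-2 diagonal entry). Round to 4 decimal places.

R(0,0) (trapezoid, 1 panel, h=0.7000): 0.586205
R(1,0) (trapezoid, 2 panels, h=0.3500): 0.639046
R(2,0) (trapezoid, 4 panels, h=0.1750): 0.651995
R(1,1) = 0.639046 + (0.639046 − 0.586205)/3 = 0.656660
R(2,1) = 0.651995 + (0.651995 − 0.639046)/3 = 0.656311
R(2,2) = 0.656311 + (0.656311 − 0.656660)/15 = 0.656288

0.6563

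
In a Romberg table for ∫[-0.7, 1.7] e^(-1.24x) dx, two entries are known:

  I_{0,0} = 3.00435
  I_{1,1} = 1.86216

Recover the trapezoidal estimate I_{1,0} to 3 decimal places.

From I_{1,1} = (4·I_{1,0} − I_{0,0})/3, solve for I_{1,0}:
4·I_{1,0} = 3·1.86216 + 3.00435 = 8.59083
I_{1,0} = 2.14771

2.148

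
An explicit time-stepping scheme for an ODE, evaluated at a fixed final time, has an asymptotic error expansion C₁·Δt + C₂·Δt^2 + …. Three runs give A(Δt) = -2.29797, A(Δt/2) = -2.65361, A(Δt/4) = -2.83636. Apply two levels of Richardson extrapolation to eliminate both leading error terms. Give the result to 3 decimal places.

First eliminate the Δt term (factor 2^1 = 2):
  B₁ = (2·(-2.65361) − (-2.29797))/1 = -3.00925
  B₂ = (2·(-2.83636) − (-2.65361))/1 = -3.01911
Then eliminate the Δt^2 term (factor 2^2 = 4):
  (4·(-3.01911) − (-3.00925))/3 = -3.02240

-3.022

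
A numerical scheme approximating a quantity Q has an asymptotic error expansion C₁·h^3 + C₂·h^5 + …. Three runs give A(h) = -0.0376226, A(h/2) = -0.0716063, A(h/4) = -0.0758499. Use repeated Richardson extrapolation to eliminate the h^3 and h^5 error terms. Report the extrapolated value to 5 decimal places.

First eliminate the h^3 term (factor 2^3 = 8):
  B₁ = (8·(-0.0716063) − (-0.0376226))/7 = -0.0764611
  B₂ = (8·(-0.0758499) − (-0.0716063))/7 = -0.0764561
Then eliminate the h^5 term (factor 2^5 = 32):
  (32·(-0.0764561) − (-0.0764611))/31 = -0.0764559

-0.07646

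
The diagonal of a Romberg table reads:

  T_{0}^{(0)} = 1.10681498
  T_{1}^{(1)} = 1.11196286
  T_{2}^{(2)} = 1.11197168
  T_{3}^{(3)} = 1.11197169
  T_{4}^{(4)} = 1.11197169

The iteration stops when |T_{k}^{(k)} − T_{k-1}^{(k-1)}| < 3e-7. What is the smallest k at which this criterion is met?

k = 3

|T_{1}^{(1)} − T_{0}^{(0)}| = 0.00514788 ≥ 3e-7
|T_{2}^{(2)} − T_{1}^{(1)}| = 0.00000882 ≥ 3e-7
|T_{3}^{(3)} − T_{2}^{(2)}| = 0.00000001 < 3e-7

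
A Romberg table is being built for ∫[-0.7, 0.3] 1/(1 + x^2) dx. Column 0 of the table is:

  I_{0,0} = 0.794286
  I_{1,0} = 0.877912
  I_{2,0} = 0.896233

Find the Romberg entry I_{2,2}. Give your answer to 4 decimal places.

0.9021

Richardson extrapolation on the trapezoidal column (denominator 4−1=3):
I_{1,1} = (4·0.877912 − 0.794286) / 3 = 0.905787
I_{2,1} = 0.896233 + (0.896233 − 0.877912)/3 = 0.902340
I_{2,2} = (16·0.902340 − 0.905787) / 15 = 0.902110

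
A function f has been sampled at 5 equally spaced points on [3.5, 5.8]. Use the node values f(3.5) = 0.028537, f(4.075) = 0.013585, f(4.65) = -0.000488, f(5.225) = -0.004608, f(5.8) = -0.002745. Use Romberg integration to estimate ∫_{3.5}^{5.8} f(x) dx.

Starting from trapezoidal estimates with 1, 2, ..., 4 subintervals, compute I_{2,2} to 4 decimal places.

I_{0,0} (trapezoid, 1 panel, h=2.3000): 0.029661
I_{1,0} (trapezoid, 2 panels, h=1.1500): 0.014269
I_{2,0} (trapezoid, 4 panels, h=0.5750): 0.012296
I_{1,1} = 0.014269 + (0.014269 − 0.029661)/3 = 0.009138
I_{2,1} = 0.012296 + (0.012296 − 0.014269)/3 = 0.011638
I_{2,2} = 0.011638 + (0.011638 − 0.009138)/15 = 0.011805

0.0118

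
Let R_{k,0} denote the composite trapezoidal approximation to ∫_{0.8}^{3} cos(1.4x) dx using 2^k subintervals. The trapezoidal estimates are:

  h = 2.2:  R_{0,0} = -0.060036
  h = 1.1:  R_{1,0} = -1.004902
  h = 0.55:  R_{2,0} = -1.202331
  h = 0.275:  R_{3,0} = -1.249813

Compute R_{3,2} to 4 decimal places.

R_{2,1} = -1.202331 + (-1.202331 − (-1.004902))/3 = -1.268141
R_{3,1} = -1.249813 + (-1.249813 − (-1.202331))/3 = -1.265640
R_{3,2} = -1.265640 + (-1.265640 − (-1.268141))/15 = -1.265473
(Column j=1 coincides with Simpson's rule on the same nodes.)

-1.2655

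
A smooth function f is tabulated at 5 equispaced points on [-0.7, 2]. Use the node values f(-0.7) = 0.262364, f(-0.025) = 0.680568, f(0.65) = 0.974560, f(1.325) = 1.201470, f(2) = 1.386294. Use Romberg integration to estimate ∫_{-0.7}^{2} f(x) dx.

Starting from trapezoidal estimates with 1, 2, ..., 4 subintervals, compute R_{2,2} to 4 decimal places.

R_{0,0} (trapezoid, 1 panel, h=2.7000): 2.225688
R_{1,0} (trapezoid, 2 panels, h=1.3500): 2.428500
R_{2,0} (trapezoid, 4 panels, h=0.6750): 2.484626
R_{1,1} = 2.428500 + (2.428500 − 2.225688)/3 = 2.496104
R_{2,1} = 2.484626 + (2.484626 − 2.428500)/3 = 2.503335
R_{2,2} = 2.503335 + (2.503335 − 2.496104)/15 = 2.503817

2.5038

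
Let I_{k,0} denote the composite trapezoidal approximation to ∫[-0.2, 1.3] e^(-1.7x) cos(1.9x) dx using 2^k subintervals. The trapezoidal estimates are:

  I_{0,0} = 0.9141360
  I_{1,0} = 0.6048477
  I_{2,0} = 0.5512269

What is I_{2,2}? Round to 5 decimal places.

0.53546

Richardson extrapolation on the trapezoidal column (denominator 4−1=3):
I_{1,1} = (4·0.6048477 − 0.9141360) / 3 = 0.5017516
I_{2,1} = 0.5512269 + (0.5512269 − 0.6048477)/3 = 0.5333533
I_{2,2} = (16·0.5333533 − 0.5017516) / 15 = 0.5354601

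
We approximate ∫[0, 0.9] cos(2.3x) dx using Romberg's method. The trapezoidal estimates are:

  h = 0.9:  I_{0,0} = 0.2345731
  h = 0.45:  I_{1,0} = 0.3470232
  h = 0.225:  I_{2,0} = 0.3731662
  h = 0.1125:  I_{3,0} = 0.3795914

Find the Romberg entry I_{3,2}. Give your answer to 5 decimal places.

0.38172

I_{2,1} = 0.3731662 + (0.3731662 − 0.3470232)/3 = 0.3818805
I_{3,1} = 0.3795914 + (0.3795914 − 0.3731662)/3 = 0.3817331
I_{3,2} = 0.3817331 + (0.3817331 − 0.3818805)/15 = 0.3817233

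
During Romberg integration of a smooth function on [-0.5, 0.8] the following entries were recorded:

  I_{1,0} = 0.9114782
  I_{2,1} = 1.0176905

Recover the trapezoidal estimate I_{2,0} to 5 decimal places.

0.99114

From I_{2,1} = (4·I_{2,0} − I_{1,0})/3, solve for I_{2,0}:
4·I_{2,0} = 3·1.0176905 + 0.9114782 = 3.9645497
I_{2,0} = 0.9911374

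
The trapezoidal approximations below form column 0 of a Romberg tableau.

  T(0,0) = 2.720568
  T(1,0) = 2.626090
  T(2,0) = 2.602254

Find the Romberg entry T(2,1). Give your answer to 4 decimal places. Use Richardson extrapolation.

2.5943

Richardson extrapolation on the trapezoidal column (denominator 4−1=3):
T(2,1) = 2.602254 + (2.602254 − 2.626090)/3 = 2.594309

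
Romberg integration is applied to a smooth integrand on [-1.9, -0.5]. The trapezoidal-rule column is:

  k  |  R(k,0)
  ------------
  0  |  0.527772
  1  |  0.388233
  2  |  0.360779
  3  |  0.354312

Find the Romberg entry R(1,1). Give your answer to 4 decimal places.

Richardson extrapolation on the trapezoidal column (denominator 4−1=3):
R(1,1) = (4·0.388233 − 0.527772) / 3 = 0.341720

0.3417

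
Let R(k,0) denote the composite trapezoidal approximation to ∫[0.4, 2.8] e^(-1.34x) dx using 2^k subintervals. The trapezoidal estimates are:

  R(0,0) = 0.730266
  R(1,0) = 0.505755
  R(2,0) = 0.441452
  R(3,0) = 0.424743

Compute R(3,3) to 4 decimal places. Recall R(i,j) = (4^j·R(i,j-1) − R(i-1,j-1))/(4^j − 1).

Richardson extrapolation on the trapezoidal column (denominator 4−1=3):
R(1,1) = (4·0.505755 − 0.730266) / 3 = 0.430918
R(2,1) = (4·0.441452 − 0.505755) / 3 = 0.420018
R(3,1) = 0.424743 + (0.424743 − 0.441452)/3 = 0.419173
R(2,2) = 0.420018 + (0.420018 − 0.430918)/15 = 0.419291
R(3,2) = (16·0.419173 − 0.420018) / 15 = 0.419117
R(3,3) = (64·0.419117 − 0.419291) / 63 = 0.419114
(Column j=1 coincides with Simpson's rule on the same nodes.)

0.4191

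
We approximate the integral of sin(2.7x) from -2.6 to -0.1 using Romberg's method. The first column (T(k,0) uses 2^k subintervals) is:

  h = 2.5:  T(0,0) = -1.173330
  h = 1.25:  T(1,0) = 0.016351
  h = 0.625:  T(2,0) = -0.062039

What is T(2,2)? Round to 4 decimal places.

-0.1216

Richardson extrapolation on the trapezoidal column (denominator 4−1=3):
T(1,1) = 0.016351 + (0.016351 − (-1.173330))/3 = 0.412911
T(2,1) = -0.062039 + (-0.062039 − 0.016351)/3 = -0.088169
T(2,2) = (16·(-0.088169) − 0.412911) / 15 = -0.121574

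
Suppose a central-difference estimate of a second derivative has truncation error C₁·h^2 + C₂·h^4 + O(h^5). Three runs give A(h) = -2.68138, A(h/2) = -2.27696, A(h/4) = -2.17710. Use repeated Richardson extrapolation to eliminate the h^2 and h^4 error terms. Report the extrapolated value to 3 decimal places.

First eliminate the h^2 term (factor 2^2 = 4):
  B₁ = (4·(-2.27696) − (-2.68138))/3 = -2.14215
  B₂ = (4·(-2.17710) − (-2.27696))/3 = -2.14381
Then eliminate the h^4 term (factor 2^4 = 16):
  (16·(-2.14381) − (-2.14215))/15 = -2.14392

-2.144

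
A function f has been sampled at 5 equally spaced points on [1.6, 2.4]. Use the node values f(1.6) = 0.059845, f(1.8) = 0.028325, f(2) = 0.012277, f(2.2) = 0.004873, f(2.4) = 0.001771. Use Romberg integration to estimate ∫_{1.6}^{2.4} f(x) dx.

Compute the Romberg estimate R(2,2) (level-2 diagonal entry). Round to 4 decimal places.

0.0146

R(0,0) (trapezoid, 1 panel, h=0.8000): 0.024646
R(1,0) (trapezoid, 2 panels, h=0.4000): 0.017234
R(2,0) (trapezoid, 4 panels, h=0.2000): 0.015257
R(1,1) = 0.017234 + (0.017234 − 0.024646)/3 = 0.014763
R(2,1) = 0.015257 + (0.015257 − 0.017234)/3 = 0.014598
R(2,2) = 0.014598 + (0.014598 − 0.014763)/15 = 0.014587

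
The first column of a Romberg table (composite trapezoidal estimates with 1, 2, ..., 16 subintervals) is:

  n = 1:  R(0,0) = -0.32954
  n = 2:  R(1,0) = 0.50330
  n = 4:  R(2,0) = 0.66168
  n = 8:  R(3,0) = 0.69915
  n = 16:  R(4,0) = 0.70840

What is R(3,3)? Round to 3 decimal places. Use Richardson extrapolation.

Richardson extrapolation on the trapezoidal column (denominator 4−1=3):
R(1,1) = (4·0.50330 − (-0.32954)) / 3 = 0.78091
R(2,1) = (4·0.66168 − 0.50330) / 3 = 0.71447
R(3,1) = 0.69915 + (0.69915 − 0.66168)/3 = 0.71164
R(2,2) = 0.71447 + (0.71447 − 0.78091)/15 = 0.71004
R(3,2) = 0.71164 + (0.71164 − 0.71447)/15 = 0.71145
R(3,3) = (64·0.71145 − 0.71004) / 63 = 0.71147

0.711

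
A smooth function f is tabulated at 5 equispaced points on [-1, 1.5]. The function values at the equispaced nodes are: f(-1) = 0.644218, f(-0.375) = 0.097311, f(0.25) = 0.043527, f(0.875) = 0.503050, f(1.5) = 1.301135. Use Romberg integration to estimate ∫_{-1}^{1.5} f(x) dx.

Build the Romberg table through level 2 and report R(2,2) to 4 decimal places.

0.9264

R(0,0) (trapezoid, 1 panel, h=2.5000): 2.431691
R(1,0) (trapezoid, 2 panels, h=1.2500): 1.270254
R(2,0) (trapezoid, 4 panels, h=0.6250): 1.010353
R(1,1) = 1.270254 + (1.270254 − 2.431691)/3 = 0.883108
R(2,1) = 1.010353 + (1.010353 − 1.270254)/3 = 0.923719
R(2,2) = 0.923719 + (0.923719 − 0.883108)/15 = 0.926426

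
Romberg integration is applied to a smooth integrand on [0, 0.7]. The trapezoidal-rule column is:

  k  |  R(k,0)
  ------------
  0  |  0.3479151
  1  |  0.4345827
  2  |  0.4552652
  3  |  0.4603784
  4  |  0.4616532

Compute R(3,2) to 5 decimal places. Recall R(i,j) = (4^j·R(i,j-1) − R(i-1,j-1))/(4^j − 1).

Richardson extrapolation on the trapezoidal column (denominator 4−1=3):
R(2,1) = (4·0.4552652 − 0.4345827) / 3 = 0.4621594
R(3,1) = 0.4603784 + (0.4603784 − 0.4552652)/3 = 0.4620828
R(3,2) = 0.4620828 + (0.4620828 − 0.4621594)/15 = 0.4620777
(Column j=1 coincides with Simpson's rule on the same nodes.)

0.46208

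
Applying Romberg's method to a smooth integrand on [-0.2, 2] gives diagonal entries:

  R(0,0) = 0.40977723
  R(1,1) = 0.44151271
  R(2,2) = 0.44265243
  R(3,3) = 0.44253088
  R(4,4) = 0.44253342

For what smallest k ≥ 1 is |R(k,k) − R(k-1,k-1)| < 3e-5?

|R(1,1) − R(0,0)| = 0.03173548 ≥ 3e-5
|R(2,2) − R(1,1)| = 0.00113972 ≥ 3e-5
|R(3,3) − R(2,2)| = 0.00012155 ≥ 3e-5
|R(4,4) − R(3,3)| = 0.00000254 < 3e-5

k = 4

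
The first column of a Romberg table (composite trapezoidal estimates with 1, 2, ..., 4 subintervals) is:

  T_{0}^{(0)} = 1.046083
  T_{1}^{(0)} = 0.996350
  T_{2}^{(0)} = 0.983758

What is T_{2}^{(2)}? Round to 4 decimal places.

T_{1}^{(1)} = (4·0.996350 − 1.046083) / 3 = 0.979772
T_{2}^{(1)} = 0.983758 + (0.983758 − 0.996350)/3 = 0.979561
T_{2}^{(2)} = (16·0.979561 − 0.979772) / 15 = 0.979547

0.9795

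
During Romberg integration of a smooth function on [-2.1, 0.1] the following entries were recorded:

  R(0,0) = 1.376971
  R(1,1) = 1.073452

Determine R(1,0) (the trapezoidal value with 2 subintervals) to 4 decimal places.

From R(1,1) = (4·R(1,0) − R(0,0))/3, solve for R(1,0):
4·R(1,0) = 3·1.073452 + 1.376971 = 4.597327
R(1,0) = 1.149332

1.1493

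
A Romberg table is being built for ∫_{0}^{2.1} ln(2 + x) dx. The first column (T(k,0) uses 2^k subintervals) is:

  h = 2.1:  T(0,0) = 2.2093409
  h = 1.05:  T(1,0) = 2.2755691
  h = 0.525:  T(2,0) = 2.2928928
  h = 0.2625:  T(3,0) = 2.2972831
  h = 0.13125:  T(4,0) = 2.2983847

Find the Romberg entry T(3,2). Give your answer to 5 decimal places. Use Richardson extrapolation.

T(2,1) = (4·2.2928928 − 2.2755691) / 3 = 2.2986674
T(3,1) = (4·2.2972831 − 2.2928928) / 3 = 2.2987465
T(3,2) = 2.2987465 + (2.2987465 − 2.2986674)/15 = 2.2987518
(Column j=1 coincides with Simpson's rule on the same nodes.)

2.29875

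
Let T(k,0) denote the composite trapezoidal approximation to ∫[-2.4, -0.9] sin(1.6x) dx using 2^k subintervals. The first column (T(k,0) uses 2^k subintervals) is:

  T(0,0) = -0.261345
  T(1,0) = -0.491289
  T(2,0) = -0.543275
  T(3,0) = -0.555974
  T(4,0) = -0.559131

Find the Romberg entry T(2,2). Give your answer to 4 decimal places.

-0.5601

Richardson extrapolation on the trapezoidal column (denominator 4−1=3):
T(1,1) = -0.491289 + (-0.491289 − (-0.261345))/3 = -0.567937
T(2,1) = -0.543275 + (-0.543275 − (-0.491289))/3 = -0.560604
T(2,2) = (16·(-0.560604) − (-0.567937)) / 15 = -0.560115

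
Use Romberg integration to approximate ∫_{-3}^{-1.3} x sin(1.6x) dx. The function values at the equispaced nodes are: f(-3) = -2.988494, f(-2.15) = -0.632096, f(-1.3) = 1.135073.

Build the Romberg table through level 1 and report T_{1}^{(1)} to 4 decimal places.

-1.2415

T_{0}^{(0)} (trapezoid, 1 panel, h=1.7000): -1.575408
T_{1}^{(0)} (trapezoid, 2 panels, h=0.8500): -1.324986
T_{1}^{(1)} = -1.324986 + (-1.324986 − (-1.575408))/3 = -1.241512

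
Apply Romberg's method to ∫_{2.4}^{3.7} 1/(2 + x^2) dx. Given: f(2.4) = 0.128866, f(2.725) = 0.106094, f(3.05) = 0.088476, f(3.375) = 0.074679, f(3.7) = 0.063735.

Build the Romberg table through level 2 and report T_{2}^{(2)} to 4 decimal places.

T_{0}^{(0)} (trapezoid, 1 panel, h=1.3000): 0.125191
T_{1}^{(0)} (trapezoid, 2 panels, h=0.6500): 0.120105
T_{2}^{(0)} (trapezoid, 4 panels, h=0.3250): 0.118804
T_{1}^{(1)} = 0.120105 + (0.120105 − 0.125191)/3 = 0.118410
T_{2}^{(1)} = 0.118804 + (0.118804 − 0.120105)/3 = 0.118370
T_{2}^{(2)} = 0.118370 + (0.118370 − 0.118410)/15 = 0.118367

0.1184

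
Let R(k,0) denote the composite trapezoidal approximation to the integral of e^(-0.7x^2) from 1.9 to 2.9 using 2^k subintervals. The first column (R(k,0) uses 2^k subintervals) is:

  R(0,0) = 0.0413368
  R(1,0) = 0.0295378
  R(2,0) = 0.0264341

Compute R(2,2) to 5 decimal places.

0.02539

Richardson extrapolation on the trapezoidal column (denominator 4−1=3):
R(1,1) = 0.0295378 + (0.0295378 − 0.0413368)/3 = 0.0256048
R(2,1) = 0.0264341 + (0.0264341 − 0.0295378)/3 = 0.0253995
R(2,2) = 0.0253995 + (0.0253995 − 0.0256048)/15 = 0.0253858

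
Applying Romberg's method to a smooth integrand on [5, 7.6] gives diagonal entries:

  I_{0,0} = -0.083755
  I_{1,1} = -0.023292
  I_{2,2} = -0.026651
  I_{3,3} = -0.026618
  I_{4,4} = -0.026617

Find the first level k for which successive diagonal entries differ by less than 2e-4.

|I_{1,1} − I_{0,0}| = 0.060463 ≥ 2e-4
|I_{2,2} − I_{1,1}| = 0.003359 ≥ 2e-4
|I_{3,3} − I_{2,2}| = 0.000033 < 2e-4

k = 3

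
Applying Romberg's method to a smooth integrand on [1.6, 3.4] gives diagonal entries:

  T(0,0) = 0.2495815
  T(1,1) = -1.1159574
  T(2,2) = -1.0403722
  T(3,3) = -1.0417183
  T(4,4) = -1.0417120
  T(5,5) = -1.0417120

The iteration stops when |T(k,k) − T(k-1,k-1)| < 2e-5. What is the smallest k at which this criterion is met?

|T(1,1) − T(0,0)| = 1.3655389 ≥ 2e-5
|T(2,2) − T(1,1)| = 0.0755852 ≥ 2e-5
|T(3,3) − T(2,2)| = 0.0013461 ≥ 2e-5
|T(4,4) − T(3,3)| = 0.0000063 < 2e-5

k = 4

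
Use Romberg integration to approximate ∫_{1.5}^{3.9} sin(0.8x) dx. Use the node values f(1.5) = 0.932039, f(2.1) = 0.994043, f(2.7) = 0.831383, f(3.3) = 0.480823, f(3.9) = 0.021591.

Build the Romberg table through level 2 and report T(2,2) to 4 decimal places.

1.7026

T(0,0) (trapezoid, 1 panel, h=2.4000): 1.144356
T(1,0) (trapezoid, 2 panels, h=1.2000): 1.569838
T(2,0) (trapezoid, 4 panels, h=0.6000): 1.669838
T(1,1) = 1.569838 + (1.569838 − 1.144356)/3 = 1.711665
T(2,1) = 1.669838 + (1.669838 − 1.569838)/3 = 1.703171
T(2,2) = 1.703171 + (1.703171 − 1.711665)/15 = 1.702605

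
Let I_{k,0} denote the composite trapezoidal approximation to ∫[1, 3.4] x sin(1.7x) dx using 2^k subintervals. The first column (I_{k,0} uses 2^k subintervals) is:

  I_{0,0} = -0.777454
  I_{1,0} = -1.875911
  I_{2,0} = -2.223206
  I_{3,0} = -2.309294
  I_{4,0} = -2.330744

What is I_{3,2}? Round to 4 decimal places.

Richardson extrapolation on the trapezoidal column (denominator 4−1=3):
I_{2,1} = (4·(-2.223206) − (-1.875911)) / 3 = -2.338971
I_{3,1} = (4·(-2.309294) − (-2.223206)) / 3 = -2.337990
I_{3,2} = -2.337990 + (-2.337990 − (-2.338971))/15 = -2.337925
(Column j=1 coincides with Simpson's rule on the same nodes.)

-2.3379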